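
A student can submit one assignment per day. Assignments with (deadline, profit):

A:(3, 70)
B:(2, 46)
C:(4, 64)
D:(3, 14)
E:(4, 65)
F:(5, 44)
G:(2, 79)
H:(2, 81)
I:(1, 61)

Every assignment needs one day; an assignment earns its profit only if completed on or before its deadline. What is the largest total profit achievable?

By profit: H(d2,81), G(d2,79), A(d3,70), E(d4,65), C(d4,64), I(d1,61), B(d2,46), F(d5,44), D(d3,14)
H→slot 2; G→slot 1; A→slot 3; E→slot 4; C skipped; I skipped; B skipped; F→slot 5; D skipped.
Profit = 79 + 81 + 70 + 65 + 44 = 339

339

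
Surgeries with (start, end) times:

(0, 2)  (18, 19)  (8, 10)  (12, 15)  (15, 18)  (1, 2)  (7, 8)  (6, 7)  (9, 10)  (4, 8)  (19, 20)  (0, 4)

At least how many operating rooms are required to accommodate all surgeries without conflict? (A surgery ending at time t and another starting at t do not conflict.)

The answer is the maximum number of intervals overlapping at any instant.
Events (time:±→running): 0:+→1 0:+→2 1:+→3 … peak 3.

3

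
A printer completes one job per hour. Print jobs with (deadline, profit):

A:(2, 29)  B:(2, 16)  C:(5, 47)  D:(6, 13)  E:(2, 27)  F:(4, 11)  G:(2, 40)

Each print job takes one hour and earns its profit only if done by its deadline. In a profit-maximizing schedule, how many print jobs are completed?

Sort by profit descending; place each in the latest free slot ≤ its deadline.
By profit: C(d5,47), G(d2,40), A(d2,29), E(d2,27), B(d2,16), D(d6,13), F(d4,11)
C→slot 5; G→slot 2; A→slot 1; E skipped; B skipped; D→slot 6; F→slot 4.
5 of 7 scheduled.

5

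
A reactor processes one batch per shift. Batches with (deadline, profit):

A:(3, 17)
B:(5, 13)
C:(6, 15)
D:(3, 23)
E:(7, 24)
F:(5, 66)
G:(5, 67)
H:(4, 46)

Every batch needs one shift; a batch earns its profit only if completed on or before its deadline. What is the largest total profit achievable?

258

Take jobs in profit order; each goes to the latest open slot no later than its deadline.
Profit order: G=67 F=66 H=46 E=24 D=23 A=17 C=15 B=13
Assign: G→slot 5, F→slot 4, H→slot 3, E→slot 7, D→slot 2, A→slot 1, C→slot 6, B skipped.
Slots: [1:A] [2:D] [3:H] [4:F] [5:G] [6:C] [7:E]
Profit = 17 + 23 + 46 + 66 + 67 + 15 + 24 = 258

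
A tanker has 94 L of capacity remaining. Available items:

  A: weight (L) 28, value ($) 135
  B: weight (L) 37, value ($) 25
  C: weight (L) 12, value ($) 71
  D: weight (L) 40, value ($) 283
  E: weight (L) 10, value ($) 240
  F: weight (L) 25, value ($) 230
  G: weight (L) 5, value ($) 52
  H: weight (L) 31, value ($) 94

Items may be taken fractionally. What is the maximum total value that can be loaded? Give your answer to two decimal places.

Ratios (sorted): E 24.00, G 10.40, F 9.20, D 7.08, C 5.92, A 4.82, H 3.03, B 0.68
take E (10 @ 240); take G (5 @ 52); take F (25 @ 230); take D (40 @ 283); take C (12 @ 71); take 2/28 of A → 9.64. Capacity used 94/94.
Total value = 885.64

885.64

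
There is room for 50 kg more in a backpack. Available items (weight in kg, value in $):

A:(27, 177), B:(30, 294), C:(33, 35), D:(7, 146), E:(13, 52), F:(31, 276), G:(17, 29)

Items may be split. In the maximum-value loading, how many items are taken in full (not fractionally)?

2

Ratios (sorted): D 20.86, B 9.80, F 8.90, A 6.56, E 4.00, G 1.71, C 1.06
take D (7 @ 146); take B (30 @ 294); take 13/31 of F → 115.74. Capacity used 50/50.
2 item(s) taken whole; one partial (take 13/31 of F).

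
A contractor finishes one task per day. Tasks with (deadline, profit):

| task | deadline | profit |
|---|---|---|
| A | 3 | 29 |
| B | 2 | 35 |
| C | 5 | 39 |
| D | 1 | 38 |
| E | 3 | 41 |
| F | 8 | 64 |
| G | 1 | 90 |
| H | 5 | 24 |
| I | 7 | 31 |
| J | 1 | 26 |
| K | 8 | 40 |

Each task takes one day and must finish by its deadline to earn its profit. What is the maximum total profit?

Sort by profit descending; place each in the latest free slot ≤ its deadline.
Profit order: G=90 F=64 E=41 K=40 C=39 D=38 B=35 I=31 A=29 J=26 H=24
Assign: G→slot 1, F→slot 8, E→slot 3, K→slot 7, C→slot 5, D skipped, B→slot 2, I→slot 6, A skipped, J skipped, H→slot 4.
Slots: [1:G] [2:B] [3:E] [4:H] [5:C] [6:I] [7:K] [8:F]
Profit = 90 + 35 + 41 + 24 + 39 + 31 + 40 + 64 = 364

364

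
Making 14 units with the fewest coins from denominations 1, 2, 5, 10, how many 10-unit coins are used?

1

Use the largest denomination that fits, subtract, and repeat.
14 = 1×10 + 2×2
Count of 10: 1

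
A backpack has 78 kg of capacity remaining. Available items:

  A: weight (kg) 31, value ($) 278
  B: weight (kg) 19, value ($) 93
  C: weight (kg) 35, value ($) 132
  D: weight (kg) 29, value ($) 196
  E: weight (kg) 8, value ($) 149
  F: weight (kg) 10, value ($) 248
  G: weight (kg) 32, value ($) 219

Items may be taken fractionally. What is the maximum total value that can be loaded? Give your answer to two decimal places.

873.47

Sort by value per unit weight and fill in that order.
Ratios (sorted): F 24.80, E 18.62, A 8.97, G 6.84, D 6.76, B 4.89, C 3.77
take F (10 @ 248); take E (8 @ 149); take A (31 @ 278); take 29/32 of G → 198.47. Capacity used 78/78.
Total value = 873.47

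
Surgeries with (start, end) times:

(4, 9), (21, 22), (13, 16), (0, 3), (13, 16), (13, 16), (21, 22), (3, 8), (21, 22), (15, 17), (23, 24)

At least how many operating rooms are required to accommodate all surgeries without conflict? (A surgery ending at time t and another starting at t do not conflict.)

4

starts: [0, 3, 4, 13, 13, 13, 15, 21, 21, 21, 23]
ends:   [3, 8, 9, 16, 16, 16, 17, 22, 22, 22, 24]
s0→1 e3→0 s3→1 s4→2 e8→1 e9→0 s13→1 s13→2 s13→3 s15→4  — peak 4.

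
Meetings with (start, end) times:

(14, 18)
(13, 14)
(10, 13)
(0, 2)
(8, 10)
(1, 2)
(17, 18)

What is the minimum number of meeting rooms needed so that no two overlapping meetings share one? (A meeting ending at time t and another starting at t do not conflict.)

2

starts: [0, 1, 8, 10, 13, 14, 17]
ends:   [2, 2, 10, 13, 14, 18, 18]
s0→1 s1→2  — peak 2.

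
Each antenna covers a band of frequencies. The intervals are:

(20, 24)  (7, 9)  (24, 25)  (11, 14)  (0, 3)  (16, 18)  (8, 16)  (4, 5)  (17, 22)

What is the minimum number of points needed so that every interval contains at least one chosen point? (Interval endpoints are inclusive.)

Sort by right endpoint; whenever an interval is uncovered, place a point at its right end.
By right end: [0,3]  [4,5]  [7,9]  [11,14]  [8,16]  [16,18]  [17,22]  [20,24]  [24,25]
[0,3] uncovered → point at 3; [4,5] uncovered → point at 5; [7,9] uncovered → point at 9; [11,14] uncovered → point at 14; [16,18] uncovered → point at 18; [20,24] uncovered → point at 24.
Points: 3, 5, 9, 14, 18, 24 (6 total).

6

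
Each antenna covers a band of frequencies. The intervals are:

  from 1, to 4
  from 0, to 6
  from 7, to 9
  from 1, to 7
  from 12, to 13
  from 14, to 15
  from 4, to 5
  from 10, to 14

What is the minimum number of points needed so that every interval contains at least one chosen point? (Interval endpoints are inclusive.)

By right end: [1,4]  [4,5]  [0,6]  [1,7]  [7,9]  [12,13]  [10,14]  [14,15]
[1,4] uncovered → point at 4; [7,9] uncovered → point at 9; [12,13] uncovered → point at 13; [14,15] uncovered → point at 15.
Points: 4, 9, 13, 15 (4 total).

4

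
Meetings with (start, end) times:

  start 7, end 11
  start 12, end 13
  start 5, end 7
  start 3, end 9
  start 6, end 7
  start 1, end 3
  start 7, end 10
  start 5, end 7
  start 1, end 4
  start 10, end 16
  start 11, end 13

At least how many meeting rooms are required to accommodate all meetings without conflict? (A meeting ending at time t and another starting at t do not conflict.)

starts: [1, 1, 3, 5, 5, 6, 7, 7, 10, 11, 12]
ends:   [3, 4, 7, 7, 7, 9, 10, 11, 13, 13, 16]
s1→1 s1→2 e3→1 s3→2 e4→1 s5→2 s5→3 s6→4  — peak 4.

4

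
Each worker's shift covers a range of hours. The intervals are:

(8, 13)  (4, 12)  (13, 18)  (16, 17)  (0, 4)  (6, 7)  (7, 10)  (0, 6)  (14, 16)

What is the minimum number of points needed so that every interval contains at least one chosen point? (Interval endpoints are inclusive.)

4

Process intervals by earliest right end; each time one isn't hit yet, stab at its right endpoint.
By right end: [0,4]  [0,6]  [6,7]  [7,10]  [4,12]  [8,13]  [14,16]  [16,17]  [13,18]
[0,4] uncovered → point at 4; [6,7] uncovered → point at 7; [8,13] uncovered → point at 13; [14,16] uncovered → point at 16.
Points: 4, 7, 13, 16 (4 total).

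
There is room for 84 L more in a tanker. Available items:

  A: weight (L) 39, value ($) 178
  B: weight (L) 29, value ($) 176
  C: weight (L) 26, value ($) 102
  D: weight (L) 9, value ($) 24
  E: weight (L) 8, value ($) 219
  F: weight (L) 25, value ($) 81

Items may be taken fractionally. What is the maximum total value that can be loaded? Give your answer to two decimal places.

Greedy by value/weight ratio, highest first.
Order: E (219/8=27.38) > B (176/29=6.07) > A (178/39=4.56) > C (102/26=3.92) > F (81/25=3.24) > D (24/9=2.67)
Fill: take E (8 @ 219) → take B (29 @ 176) → take A (39 @ 178) → take 8/26 of C → 31.38; 84/84 used.
Total value = 604.38

604.38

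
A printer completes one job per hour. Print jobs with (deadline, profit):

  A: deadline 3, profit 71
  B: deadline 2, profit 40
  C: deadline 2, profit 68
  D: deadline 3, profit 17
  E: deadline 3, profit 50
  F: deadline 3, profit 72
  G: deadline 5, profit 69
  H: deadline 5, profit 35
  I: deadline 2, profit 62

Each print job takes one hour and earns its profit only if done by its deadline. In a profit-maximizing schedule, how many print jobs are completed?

5

Take jobs in profit order; each goes to the latest open slot no later than its deadline.
By profit: F(d3,72), A(d3,71), G(d5,69), C(d2,68), I(d2,62), E(d3,50), B(d2,40), H(d5,35), D(d3,17)
F→slot 3; A→slot 2; G→slot 5; C→slot 1; I skipped; E skipped; B skipped; H→slot 4; D skipped.
5 of 9 scheduled.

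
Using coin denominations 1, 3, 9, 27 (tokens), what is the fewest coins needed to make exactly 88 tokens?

Use the largest denomination that fits, subtract, and repeat.
88 − 3×27→7 − 2×3→1 − 1×1→0
Total coins = 3 + 2 + 1 = 6

6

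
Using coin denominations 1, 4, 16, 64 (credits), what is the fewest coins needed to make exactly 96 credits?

3

Greedy: take as many of the largest coin as possible, then repeat with the remainder.
96 = 1×64 + 2×16
Total coins = 1 + 2 = 3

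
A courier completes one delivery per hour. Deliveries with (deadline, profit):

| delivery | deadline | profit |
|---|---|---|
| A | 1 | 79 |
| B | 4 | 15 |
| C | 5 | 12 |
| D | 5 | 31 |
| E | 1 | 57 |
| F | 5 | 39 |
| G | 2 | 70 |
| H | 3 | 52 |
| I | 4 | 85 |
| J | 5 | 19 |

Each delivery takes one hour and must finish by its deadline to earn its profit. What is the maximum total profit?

Profit order: I=85 A=79 G=70 E=57 H=52 F=39 D=31 J=19 B=15 C=12
Assign: I→slot 4, A→slot 1, G→slot 2, E skipped, H→slot 3, F→slot 5, D skipped, J skipped, B skipped, C skipped.
Slots: [1:A] [2:G] [3:H] [4:I] [5:F]
Profit = 79 + 70 + 52 + 85 + 39 = 325

325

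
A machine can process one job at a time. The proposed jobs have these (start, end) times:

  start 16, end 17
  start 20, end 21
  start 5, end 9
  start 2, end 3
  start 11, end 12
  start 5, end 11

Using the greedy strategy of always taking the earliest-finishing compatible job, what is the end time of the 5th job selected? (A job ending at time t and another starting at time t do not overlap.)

21

Greedy by earliest finish: after sorting by end time, pick each interval compatible with the last pick.
Sorted by end: (2,3)  (5,9)  (5,11)  (11,12)  (16,17)  (20,21)
take (2,3); take (5,9); take (11,12); take (16,17); take (20,21).
Selected: (2,3) (5,9) (11,12) (16,17) (20,21)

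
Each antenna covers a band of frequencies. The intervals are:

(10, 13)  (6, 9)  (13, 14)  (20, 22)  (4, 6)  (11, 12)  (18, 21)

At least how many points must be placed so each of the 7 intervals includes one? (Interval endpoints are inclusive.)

4

Sort by right endpoint; whenever an interval is uncovered, place a point at its right end.
By right end: [4,6]  [6,9]  [11,12]  [10,13]  [13,14]  [18,21]  [20,22]
[4,6] uncovered → point at 6; [11,12] uncovered → point at 12; [13,14] uncovered → point at 14; [18,21] uncovered → point at 21.
Points: 6, 12, 14, 21 (4 total).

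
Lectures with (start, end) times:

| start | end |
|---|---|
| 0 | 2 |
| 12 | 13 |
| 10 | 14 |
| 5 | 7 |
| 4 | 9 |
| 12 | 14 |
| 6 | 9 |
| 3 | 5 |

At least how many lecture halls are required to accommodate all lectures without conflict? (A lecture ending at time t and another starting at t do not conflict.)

Events (time:±→running): 0:+→1 2:-→0 3:+→1 4:+→2 5:-→1 5:+→2 6:+→3 … peak 3.

3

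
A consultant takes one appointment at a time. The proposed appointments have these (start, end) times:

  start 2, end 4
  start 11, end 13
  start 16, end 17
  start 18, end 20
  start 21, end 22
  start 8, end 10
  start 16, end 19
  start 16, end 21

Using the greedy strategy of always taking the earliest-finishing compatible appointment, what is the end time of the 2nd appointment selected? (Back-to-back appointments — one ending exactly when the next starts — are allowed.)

10

Sorted by end: (2,4)  (8,10)  (11,13)  (16,17)  (16,19)  (18,20)  (16,21)  (21,22)
take (2,4); take (8,10); take (11,13); take (16,17); skip (16,19); take (18,20); take (21,22).
Selected: (2,4) (8,10) (11,13) (16,17) (18,20) (21,22)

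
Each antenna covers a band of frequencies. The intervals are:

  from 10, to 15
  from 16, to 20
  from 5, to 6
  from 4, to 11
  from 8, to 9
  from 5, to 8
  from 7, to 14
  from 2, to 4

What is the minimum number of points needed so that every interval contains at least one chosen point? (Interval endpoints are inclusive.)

5

Process intervals by earliest right end; each time one isn't hit yet, stab at its right endpoint.
Sorted: [2,4] [5,6] [5,8] [8,9] [4,11] [7,14] [10,15] [16,20]
{[2,4]} hit by 4; {[5,6],[5,8]} hit by 6; {[8,9],[4,11],[7,14]} hit by 9; {[10,15]} hit by 15; {[16,20]} hit by 20.
Points: 4, 6, 9, 15, 20 (5 total).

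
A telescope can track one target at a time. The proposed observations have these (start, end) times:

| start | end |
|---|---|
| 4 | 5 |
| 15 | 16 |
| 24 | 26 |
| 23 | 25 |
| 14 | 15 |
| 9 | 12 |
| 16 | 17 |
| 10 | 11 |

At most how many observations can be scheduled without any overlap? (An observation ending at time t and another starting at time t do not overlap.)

Order by finish time; keep every interval that doesn't clash with the previous kept one.
Sorted by end: (4,5)  (10,11)  (9,12)  (14,15)  (15,16)  (16,17)  (23,25)  (24,26)
take (4,5); take (10,11); take (14,15); take (15,16); take (16,17); take (23,25).
Selected 6 observations.

6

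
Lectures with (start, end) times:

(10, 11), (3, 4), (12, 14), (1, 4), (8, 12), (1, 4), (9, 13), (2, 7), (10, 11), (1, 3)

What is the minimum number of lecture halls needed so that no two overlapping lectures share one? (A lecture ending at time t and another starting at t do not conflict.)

4

The answer is the maximum number of intervals overlapping at any instant.
starts: [1, 1, 1, 2, 3, 8, 9, 10, 10, 12]
ends:   [3, 4, 4, 4, 7, 11, 11, 12, 13, 14]
s1→1 s1→2 s1→3 s2→4  — peak 4.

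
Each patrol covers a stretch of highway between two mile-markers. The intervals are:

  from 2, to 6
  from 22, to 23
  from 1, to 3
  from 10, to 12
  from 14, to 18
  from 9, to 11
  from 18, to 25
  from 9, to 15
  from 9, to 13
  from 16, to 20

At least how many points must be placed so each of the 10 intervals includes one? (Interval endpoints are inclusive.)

Process intervals by earliest right end; each time one isn't hit yet, stab at its right endpoint.
Sorted: [1,3] [2,6] [9,11] [10,12] [9,13] [9,15] [14,18] [16,20] [22,23] [18,25]
{[1,3],[2,6]} hit by 3; {[9,11],[10,12],[9,13],[9,15]} hit by 11; {[14,18],[16,20]} hit by 18; {[22,23],[18,25]} hit by 23.
Points: 3, 11, 18, 23 (4 total).

4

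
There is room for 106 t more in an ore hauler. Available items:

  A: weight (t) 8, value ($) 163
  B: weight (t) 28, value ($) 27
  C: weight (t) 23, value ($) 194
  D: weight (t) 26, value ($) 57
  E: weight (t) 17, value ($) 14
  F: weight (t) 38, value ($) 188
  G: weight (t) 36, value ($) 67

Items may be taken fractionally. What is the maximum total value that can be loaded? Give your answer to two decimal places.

622.47

Sort by value per unit weight and fill in that order.
Order: A (163/8=20.38) > C (194/23=8.43) > F (188/38=4.95) > D (57/26=2.19) > G (67/36=1.86) > B (27/28=0.96) > E (14/17=0.82)
Fill: take A (8 @ 163) → take C (23 @ 194) → take F (38 @ 188) → take D (26 @ 57) → take 11/36 of G → 20.47; 106/106 used.
Total value = 622.47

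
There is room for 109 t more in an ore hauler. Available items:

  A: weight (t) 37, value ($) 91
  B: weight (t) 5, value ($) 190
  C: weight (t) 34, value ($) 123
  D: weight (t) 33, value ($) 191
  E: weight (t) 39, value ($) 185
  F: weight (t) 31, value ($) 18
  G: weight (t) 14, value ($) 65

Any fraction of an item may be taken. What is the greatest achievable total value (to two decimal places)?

696.12

Ratios (sorted): B 38.00, D 5.79, E 4.74, G 4.64, C 3.62, A 2.46, F 0.58
take B (5 @ 190); take D (33 @ 191); take E (39 @ 185); take G (14 @ 65); take 18/34 of C → 65.12. Capacity used 109/109.
Total value = 696.12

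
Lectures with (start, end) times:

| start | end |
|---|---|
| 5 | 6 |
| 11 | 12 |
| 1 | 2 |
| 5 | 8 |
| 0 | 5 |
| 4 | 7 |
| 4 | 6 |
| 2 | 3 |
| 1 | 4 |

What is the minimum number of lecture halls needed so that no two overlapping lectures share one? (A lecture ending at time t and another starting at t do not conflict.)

starts: [0, 1, 1, 2, 4, 4, 5, 5, 11]
ends:   [2, 3, 4, 5, 6, 6, 7, 8, 12]
s0→1 s1→2 s1→3 e2→2 s2→3 e3→2 e4→1 s4→2 s4→3 e5→2 s5→3 s5→4  — peak 4.

4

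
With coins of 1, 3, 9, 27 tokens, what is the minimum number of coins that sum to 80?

8

80 = 2×27 + 2×9 + 2×3 + 2×1
Total coins = 2 + 2 + 2 + 2 = 8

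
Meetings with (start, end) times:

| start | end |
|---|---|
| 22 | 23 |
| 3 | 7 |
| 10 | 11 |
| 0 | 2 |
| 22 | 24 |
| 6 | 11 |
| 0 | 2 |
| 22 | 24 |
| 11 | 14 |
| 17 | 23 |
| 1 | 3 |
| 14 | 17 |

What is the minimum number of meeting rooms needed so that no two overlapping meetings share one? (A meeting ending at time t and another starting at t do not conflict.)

The answer is the maximum number of intervals overlapping at any instant.
starts: [0, 0, 1, 3, 6, 10, 11, 14, 17, 22, 22, 22]
ends:   [2, 2, 3, 7, 11, 11, 14, 17, 23, 23, 24, 24]
s0→1 s0→2 s1→3 e2→2 e2→1 e3→0 s3→1 s6→2 e7→1 s10→2 e11→1 e11→0 s11→1 e14→0 s14→1 e17→0 s17→1 s22→2 s22→3 s22→4  — peak 4.

4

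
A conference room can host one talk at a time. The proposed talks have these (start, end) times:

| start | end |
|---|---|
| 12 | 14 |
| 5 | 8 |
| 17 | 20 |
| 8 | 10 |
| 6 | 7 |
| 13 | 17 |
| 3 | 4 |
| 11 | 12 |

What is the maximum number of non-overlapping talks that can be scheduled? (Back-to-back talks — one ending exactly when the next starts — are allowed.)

By end time: (3,4), (6,7), (5,8), (8,10), (11,12), (12,14), (13,17), (17,20).
Pick (3,4); next start ≥ 4 → (6,7); next start ≥ 7 → (8,10); next start ≥ 10 → (11,12); next start ≥ 12 → (12,14); next start ≥ 14 → (17,20).
Selected 6 talks.

6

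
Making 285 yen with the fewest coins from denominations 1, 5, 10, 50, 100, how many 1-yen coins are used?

285 = 2×100 + 1×50 + 3×10 + 1×5
Count of 1: 0

0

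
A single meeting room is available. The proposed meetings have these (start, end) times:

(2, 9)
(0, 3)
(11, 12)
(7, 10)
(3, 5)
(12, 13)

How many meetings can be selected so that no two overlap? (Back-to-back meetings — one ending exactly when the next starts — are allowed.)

5

Sort by end time and greedily take each interval whose start is ≥ the last chosen end.
Sorted by end: (0,3)  (3,5)  (2,9)  (7,10)  (11,12)  (12,13)
take (0,3); take (3,5); take (7,10); take (11,12); take (12,13).
Selected 5 meetings.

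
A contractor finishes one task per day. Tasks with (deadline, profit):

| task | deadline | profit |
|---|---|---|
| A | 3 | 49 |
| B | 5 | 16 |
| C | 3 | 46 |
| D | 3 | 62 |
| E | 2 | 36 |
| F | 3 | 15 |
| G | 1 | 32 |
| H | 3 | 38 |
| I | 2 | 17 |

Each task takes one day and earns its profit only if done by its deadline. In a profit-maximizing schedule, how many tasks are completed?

By profit: D(d3,62), A(d3,49), C(d3,46), H(d3,38), E(d2,36), G(d1,32), I(d2,17), B(d5,16), F(d3,15)
D→slot 3; A→slot 2; C→slot 1; H skipped; E skipped; G skipped; I skipped; B→slot 5; F skipped.
4 of 9 scheduled.

4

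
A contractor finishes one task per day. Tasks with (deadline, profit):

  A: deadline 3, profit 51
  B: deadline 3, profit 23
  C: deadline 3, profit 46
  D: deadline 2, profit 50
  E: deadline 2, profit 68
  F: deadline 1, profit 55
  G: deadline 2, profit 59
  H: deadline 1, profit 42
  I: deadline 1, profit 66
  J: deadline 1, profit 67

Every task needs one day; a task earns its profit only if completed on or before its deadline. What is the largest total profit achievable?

Sort by profit descending; place each in the latest free slot ≤ its deadline.
By profit: E(d2,68), J(d1,67), I(d1,66), G(d2,59), F(d1,55), A(d3,51), D(d2,50), C(d3,46), H(d1,42), B(d3,23)
E→slot 2; J→slot 1; I skipped; G skipped; F skipped; A→slot 3; D skipped; C skipped; H skipped; B skipped.
Profit = 67 + 68 + 51 = 186

186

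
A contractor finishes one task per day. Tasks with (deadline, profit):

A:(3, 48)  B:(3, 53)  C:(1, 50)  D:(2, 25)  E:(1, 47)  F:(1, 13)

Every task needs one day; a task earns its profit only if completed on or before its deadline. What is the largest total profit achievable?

151

By profit: B(d3,53), C(d1,50), A(d3,48), E(d1,47), D(d2,25), F(d1,13)
B→slot 3; C→slot 1; A→slot 2; E skipped; D skipped; F skipped.
Profit = 50 + 48 + 53 = 151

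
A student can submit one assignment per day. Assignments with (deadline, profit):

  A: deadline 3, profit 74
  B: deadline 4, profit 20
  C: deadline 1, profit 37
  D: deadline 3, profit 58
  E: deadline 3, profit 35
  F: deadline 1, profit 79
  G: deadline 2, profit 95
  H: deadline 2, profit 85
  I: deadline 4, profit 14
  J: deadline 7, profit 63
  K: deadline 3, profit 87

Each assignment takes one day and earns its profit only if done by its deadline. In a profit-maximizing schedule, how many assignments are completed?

5

Sort by profit descending; place each in the latest free slot ≤ its deadline.
Profit order: G=95 K=87 H=85 F=79 A=74 J=63 D=58 C=37 E=35 B=20 I=14
Assign: G→slot 2, K→slot 3, H→slot 1, F skipped, A skipped, J→slot 7, D skipped, C skipped, E skipped, B→slot 4, I skipped.
Slots: [1:H] [2:G] [3:K] [4:B] [7:J]
5 of 11 scheduled.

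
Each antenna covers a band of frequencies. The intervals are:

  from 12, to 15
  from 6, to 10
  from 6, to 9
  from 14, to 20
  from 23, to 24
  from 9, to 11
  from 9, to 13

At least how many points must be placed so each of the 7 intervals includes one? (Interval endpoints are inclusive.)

Sort by right endpoint; whenever an interval is uncovered, place a point at its right end.
Sorted: [6,9] [6,10] [9,11] [9,13] [12,15] [14,20] [23,24]
{[6,9],[6,10],[9,11],[9,13]} hit by 9; {[12,15],[14,20]} hit by 15; {[23,24]} hit by 24.
Points: 9, 15, 24 (3 total).

3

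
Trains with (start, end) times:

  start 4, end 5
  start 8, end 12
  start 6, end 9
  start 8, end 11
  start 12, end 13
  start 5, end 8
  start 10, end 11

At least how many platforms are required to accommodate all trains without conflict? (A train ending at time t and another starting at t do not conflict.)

3

The answer is the maximum number of intervals overlapping at any instant.
starts: [4, 5, 6, 8, 8, 10, 12]
ends:   [5, 8, 9, 11, 11, 12, 13]
s4→1 e5→0 s5→1 s6→2 e8→1 s8→2 s8→3  — peak 3.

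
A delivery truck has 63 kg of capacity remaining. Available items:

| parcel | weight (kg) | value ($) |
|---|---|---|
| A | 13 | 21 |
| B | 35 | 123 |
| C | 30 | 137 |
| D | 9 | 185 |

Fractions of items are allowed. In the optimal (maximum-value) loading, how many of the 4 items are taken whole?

Ratios (sorted): D 20.56, C 4.57, B 3.51, A 1.62
take D (9 @ 185); take C (30 @ 137); take 24/35 of B → 84.34. Capacity used 63/63.
2 item(s) taken whole; one partial (take 24/35 of B).

2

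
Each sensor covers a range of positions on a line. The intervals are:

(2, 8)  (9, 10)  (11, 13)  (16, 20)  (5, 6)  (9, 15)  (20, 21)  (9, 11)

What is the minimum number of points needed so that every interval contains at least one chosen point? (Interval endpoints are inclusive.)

4

By right end: [5,6]  [2,8]  [9,10]  [9,11]  [11,13]  [9,15]  [16,20]  [20,21]
[5,6] uncovered → point at 6; [9,10] uncovered → point at 10; [11,13] uncovered → point at 13; [16,20] uncovered → point at 20.
Points: 6, 10, 13, 20 (4 total).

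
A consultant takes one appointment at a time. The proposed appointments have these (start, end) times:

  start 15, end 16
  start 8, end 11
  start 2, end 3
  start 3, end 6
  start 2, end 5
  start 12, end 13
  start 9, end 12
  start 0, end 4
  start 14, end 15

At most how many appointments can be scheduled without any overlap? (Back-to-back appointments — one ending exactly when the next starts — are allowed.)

6

Sort by end time and greedily take each interval whose start is ≥ the last chosen end.
Sorted by end: (2,3)  (0,4)  (2,5)  (3,6)  (8,11)  (9,12)  (12,13)  (14,15)  (15,16)
take (2,3); take (3,6); take (8,11); skip (9,12); take (12,13); take (14,15); take (15,16).
Selected 6 appointments.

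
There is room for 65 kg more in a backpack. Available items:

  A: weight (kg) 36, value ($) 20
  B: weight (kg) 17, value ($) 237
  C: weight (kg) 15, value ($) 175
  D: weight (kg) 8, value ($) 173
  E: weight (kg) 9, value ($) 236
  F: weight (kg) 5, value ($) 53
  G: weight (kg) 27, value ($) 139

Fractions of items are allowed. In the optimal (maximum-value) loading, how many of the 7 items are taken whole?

5

Sort by value per unit weight and fill in that order.
Order: E (236/9=26.22) > D (173/8=21.62) > B (237/17=13.94) > C (175/15=11.67) > F (53/5=10.60) > G (139/27=5.15) > A (20/36=0.56)
Fill: take E (9 @ 236) → take D (8 @ 173) → take B (17 @ 237) → take C (15 @ 175) → take F (5 @ 53) → take 11/27 of G → 56.63; 65/65 used.
5 item(s) taken whole; one partial (take 11/27 of G).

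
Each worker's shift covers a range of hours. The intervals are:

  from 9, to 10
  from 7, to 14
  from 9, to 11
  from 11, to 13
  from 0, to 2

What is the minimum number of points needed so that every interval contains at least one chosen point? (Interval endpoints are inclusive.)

Sorted: [0,2] [9,10] [9,11] [11,13] [7,14]
{[0,2]} hit by 2; {[9,10],[9,11]} hit by 10; {[11,13],[7,14]} hit by 13.
Points: 2, 10, 13 (3 total).

3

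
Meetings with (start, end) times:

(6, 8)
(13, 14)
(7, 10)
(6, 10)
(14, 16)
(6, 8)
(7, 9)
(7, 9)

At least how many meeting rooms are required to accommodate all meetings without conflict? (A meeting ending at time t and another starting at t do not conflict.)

6

The answer is the maximum number of intervals overlapping at any instant.
Events (time:±→running): 6:+→1 6:+→2 6:+→3 7:+→4 7:+→5 7:+→6 … peak 6.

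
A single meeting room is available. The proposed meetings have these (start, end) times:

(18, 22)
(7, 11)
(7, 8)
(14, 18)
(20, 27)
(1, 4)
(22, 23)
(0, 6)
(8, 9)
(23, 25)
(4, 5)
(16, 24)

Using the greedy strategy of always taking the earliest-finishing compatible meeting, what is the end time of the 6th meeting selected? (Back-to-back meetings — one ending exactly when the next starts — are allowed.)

Sorted by end: (1,4)  (4,5)  (0,6)  (7,8)  (8,9)  (7,11)  (14,18)  (18,22)  (22,23)  (16,24)  (23,25)  (20,27)
take (1,4); take (4,5); take (7,8); take (8,9); take (14,18); take (18,22); take (22,23); take (23,25); skip (20,27).
Selected: (1,4) (4,5) (7,8) (8,9) (14,18) (18,22) (22,23) (23,25)

22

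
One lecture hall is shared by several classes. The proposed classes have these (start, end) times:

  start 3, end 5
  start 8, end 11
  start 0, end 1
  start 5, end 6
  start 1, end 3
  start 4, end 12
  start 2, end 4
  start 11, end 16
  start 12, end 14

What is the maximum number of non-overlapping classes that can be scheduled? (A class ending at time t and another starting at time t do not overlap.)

Greedy by earliest finish: after sorting by end time, pick each interval compatible with the last pick.
Sorted by end: (0,1)  (1,3)  (2,4)  (3,5)  (5,6)  (8,11)  (4,12)  (12,14)  (11,16)
take (0,1); take (1,3); take (3,5); take (5,6); take (8,11); skip (4,12); take (12,14).
Selected 6 classes.

6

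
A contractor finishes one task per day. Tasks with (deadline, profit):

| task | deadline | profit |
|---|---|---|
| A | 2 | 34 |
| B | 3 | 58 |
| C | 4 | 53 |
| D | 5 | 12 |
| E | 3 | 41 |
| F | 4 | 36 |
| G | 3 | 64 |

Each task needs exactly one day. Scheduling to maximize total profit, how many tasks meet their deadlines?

Sort by profit descending; place each in the latest free slot ≤ its deadline.
Profit order: G=64 B=58 C=53 E=41 F=36 A=34 D=12
Assign: G→slot 3, B→slot 2, C→slot 4, E→slot 1, F skipped, A skipped, D→slot 5.
Slots: [1:E] [2:B] [3:G] [4:C] [5:D]
5 of 7 scheduled.

5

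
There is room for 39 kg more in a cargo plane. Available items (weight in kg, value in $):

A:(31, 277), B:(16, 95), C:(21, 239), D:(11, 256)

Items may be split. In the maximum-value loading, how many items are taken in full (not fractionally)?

Greedy by value/weight ratio, highest first.
Ratios (sorted): D 23.27, C 11.38, A 8.94, B 5.94
take D (11 @ 256); take C (21 @ 239); take 7/31 of A → 62.55. Capacity used 39/39.
2 item(s) taken whole; one partial (take 7/31 of A).

2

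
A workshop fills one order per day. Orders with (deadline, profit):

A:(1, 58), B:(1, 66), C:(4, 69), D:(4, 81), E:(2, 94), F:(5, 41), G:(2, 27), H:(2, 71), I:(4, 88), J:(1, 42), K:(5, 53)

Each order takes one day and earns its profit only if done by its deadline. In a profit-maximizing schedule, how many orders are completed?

5

Sort by profit descending; place each in the latest free slot ≤ its deadline.
Profit order: E=94 I=88 D=81 H=71 C=69 B=66 A=58 K=53 J=42 F=41 G=27
Assign: E→slot 2, I→slot 4, D→slot 3, H→slot 1, C skipped, B skipped, A skipped, K→slot 5, J skipped, F skipped, G skipped.
Slots: [1:H] [2:E] [3:D] [4:I] [5:K]
5 of 11 scheduled.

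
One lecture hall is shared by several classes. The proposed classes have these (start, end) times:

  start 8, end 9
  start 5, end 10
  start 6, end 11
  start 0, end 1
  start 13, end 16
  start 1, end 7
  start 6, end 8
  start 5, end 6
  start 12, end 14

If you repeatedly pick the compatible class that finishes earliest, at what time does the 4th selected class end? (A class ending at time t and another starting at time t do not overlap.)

Greedy by earliest finish: after sorting by end time, pick each interval compatible with the last pick.
By end time: (0,1), (5,6), (1,7), (6,8), (8,9), (5,10), (6,11), (12,14), (13,16).
Pick (0,1); next start ≥ 1 → (5,6); next start ≥ 6 → (6,8); next start ≥ 8 → (8,9); next start ≥ 9 → (12,14).
Selected: (0,1) (5,6) (6,8) (8,9) (12,14)

9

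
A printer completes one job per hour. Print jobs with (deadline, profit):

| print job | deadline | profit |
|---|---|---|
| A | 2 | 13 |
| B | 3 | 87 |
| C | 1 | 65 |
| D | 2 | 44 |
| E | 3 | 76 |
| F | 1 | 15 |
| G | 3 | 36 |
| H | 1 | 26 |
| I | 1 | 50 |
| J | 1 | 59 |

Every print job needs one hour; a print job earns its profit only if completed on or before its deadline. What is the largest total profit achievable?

Profit order: B=87 E=76 C=65 J=59 I=50 D=44 G=36 H=26 F=15 A=13
Assign: B→slot 3, E→slot 2, C→slot 1, J skipped, I skipped, D skipped, G skipped, H skipped, F skipped, A skipped.
Slots: [1:C] [2:E] [3:B]
Profit = 65 + 76 + 87 = 228

228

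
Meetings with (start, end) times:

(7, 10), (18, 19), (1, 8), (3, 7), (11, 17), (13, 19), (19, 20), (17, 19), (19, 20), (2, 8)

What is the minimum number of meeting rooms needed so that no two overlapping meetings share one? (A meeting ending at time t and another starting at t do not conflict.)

3

starts: [1, 2, 3, 7, 11, 13, 17, 18, 19, 19]
ends:   [7, 8, 8, 10, 17, 19, 19, 19, 20, 20]
s1→1 s2→2 s3→3  — peak 3.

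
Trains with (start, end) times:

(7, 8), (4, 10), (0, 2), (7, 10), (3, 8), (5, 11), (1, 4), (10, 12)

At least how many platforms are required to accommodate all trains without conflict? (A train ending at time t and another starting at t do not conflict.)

Count concurrent intervals with a sweep; the peak is the room count.
starts: [0, 1, 3, 4, 5, 7, 7, 10]
ends:   [2, 4, 8, 8, 10, 10, 11, 12]
s0→1 s1→2 e2→1 s3→2 e4→1 s4→2 s5→3 s7→4 s7→5  — peak 5.

5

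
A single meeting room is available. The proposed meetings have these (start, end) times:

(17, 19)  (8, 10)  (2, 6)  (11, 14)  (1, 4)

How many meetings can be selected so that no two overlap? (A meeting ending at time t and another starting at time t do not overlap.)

By end time: (1,4), (2,6), (8,10), (11,14), (17,19).
Pick (1,4); next start ≥ 4 → (8,10); next start ≥ 10 → (11,14); next start ≥ 14 → (17,19).
Selected 4 meetings.

4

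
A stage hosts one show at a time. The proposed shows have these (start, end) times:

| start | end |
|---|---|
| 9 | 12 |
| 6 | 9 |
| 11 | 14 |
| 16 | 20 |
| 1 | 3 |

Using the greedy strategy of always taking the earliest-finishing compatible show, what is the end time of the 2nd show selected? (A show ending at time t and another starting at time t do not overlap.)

Order by finish time; keep every interval that doesn't clash with the previous kept one.
By end time: (1,3), (6,9), (9,12), (11,14), (16,20).
Pick (1,3); next start ≥ 3 → (6,9); next start ≥ 9 → (9,12); next start ≥ 12 → (16,20).
Selected: (1,3) (6,9) (9,12) (16,20)

9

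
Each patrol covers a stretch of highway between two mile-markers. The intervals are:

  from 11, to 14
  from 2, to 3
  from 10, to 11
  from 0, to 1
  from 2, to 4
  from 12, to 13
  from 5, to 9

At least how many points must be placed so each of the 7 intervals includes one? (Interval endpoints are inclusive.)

5

Sorted: [0,1] [2,3] [2,4] [5,9] [10,11] [12,13] [11,14]
{[0,1]} hit by 1; {[2,3],[2,4]} hit by 3; {[5,9]} hit by 9; {[10,11]} hit by 11; {[12,13],[11,14]} hit by 13.
Points: 1, 3, 9, 11, 13 (5 total).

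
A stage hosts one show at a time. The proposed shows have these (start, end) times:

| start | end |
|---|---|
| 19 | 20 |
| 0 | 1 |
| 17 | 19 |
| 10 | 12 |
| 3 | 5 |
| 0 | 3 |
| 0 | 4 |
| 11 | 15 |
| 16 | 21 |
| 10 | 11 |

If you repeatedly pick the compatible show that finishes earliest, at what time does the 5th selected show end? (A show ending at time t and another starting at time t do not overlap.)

Greedy by earliest finish: after sorting by end time, pick each interval compatible with the last pick.
By end time: (0,1), (0,3), (0,4), (3,5), (10,11), (10,12), (11,15), (17,19), (19,20), (16,21).
Pick (0,1); next start ≥ 1 → (3,5); next start ≥ 5 → (10,11); next start ≥ 11 → (11,15); next start ≥ 15 → (17,19); next start ≥ 19 → (19,20).
Selected: (0,1) (3,5) (10,11) (11,15) (17,19) (19,20)

19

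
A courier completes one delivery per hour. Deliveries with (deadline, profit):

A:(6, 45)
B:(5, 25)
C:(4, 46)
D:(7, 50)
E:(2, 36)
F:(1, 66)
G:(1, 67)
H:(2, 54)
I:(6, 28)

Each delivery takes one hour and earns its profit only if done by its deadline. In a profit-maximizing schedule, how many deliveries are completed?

7

By profit: G(d1,67), F(d1,66), H(d2,54), D(d7,50), C(d4,46), A(d6,45), E(d2,36), I(d6,28), B(d5,25)
G→slot 1; F skipped; H→slot 2; D→slot 7; C→slot 4; A→slot 6; E skipped; I→slot 5; B→slot 3.
7 of 9 scheduled.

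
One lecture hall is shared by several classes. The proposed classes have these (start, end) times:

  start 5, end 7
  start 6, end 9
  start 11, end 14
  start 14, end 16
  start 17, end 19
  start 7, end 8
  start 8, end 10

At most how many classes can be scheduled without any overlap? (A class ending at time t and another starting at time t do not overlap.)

6

By end time: (5,7), (7,8), (6,9), (8,10), (11,14), (14,16), (17,19).
Pick (5,7); next start ≥ 7 → (7,8); next start ≥ 8 → (8,10); next start ≥ 10 → (11,14); next start ≥ 14 → (14,16); next start ≥ 16 → (17,19).
Selected 6 classes.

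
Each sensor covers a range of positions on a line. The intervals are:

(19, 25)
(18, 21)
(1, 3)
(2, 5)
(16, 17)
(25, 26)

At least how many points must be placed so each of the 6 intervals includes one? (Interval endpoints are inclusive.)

4

Process intervals by earliest right end; each time one isn't hit yet, stab at its right endpoint.
By right end: [1,3]  [2,5]  [16,17]  [18,21]  [19,25]  [25,26]
[1,3] uncovered → point at 3; [16,17] uncovered → point at 17; [18,21] uncovered → point at 21; [25,26] uncovered → point at 26.
Points: 3, 17, 21, 26 (4 total).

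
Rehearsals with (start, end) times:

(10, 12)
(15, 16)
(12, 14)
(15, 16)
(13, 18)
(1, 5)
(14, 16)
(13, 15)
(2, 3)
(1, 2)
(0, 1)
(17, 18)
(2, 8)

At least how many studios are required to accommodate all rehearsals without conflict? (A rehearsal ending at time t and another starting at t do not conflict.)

4

Count concurrent intervals with a sweep; the peak is the room count.
starts: [0, 1, 1, 2, 2, 10, 12, 13, 13, 14, 15, 15, 17]
ends:   [1, 2, 3, 5, 8, 12, 14, 15, 16, 16, 16, 18, 18]
s0→1 e1→0 s1→1 s1→2 e2→1 s2→2 s2→3 e3→2 e5→1 e8→0 s10→1 e12→0 s12→1 s13→2 s13→3 e14→2 s14→3 e15→2 s15→3 s15→4  — peak 4.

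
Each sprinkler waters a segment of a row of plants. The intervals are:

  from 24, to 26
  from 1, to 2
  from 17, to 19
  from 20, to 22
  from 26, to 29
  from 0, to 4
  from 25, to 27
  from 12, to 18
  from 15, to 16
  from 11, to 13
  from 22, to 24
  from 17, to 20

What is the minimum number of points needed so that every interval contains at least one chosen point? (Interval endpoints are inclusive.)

Sort by right endpoint; whenever an interval is uncovered, place a point at its right end.
By right end: [1,2]  [0,4]  [11,13]  [15,16]  [12,18]  [17,19]  [17,20]  [20,22]  [22,24]  [24,26]  [25,27]  [26,29]
[1,2] uncovered → point at 2; [11,13] uncovered → point at 13; [15,16] uncovered → point at 16; [17,19] uncovered → point at 19; [20,22] uncovered → point at 22; [24,26] uncovered → point at 26.
Points: 2, 13, 16, 19, 22, 26 (6 total).

6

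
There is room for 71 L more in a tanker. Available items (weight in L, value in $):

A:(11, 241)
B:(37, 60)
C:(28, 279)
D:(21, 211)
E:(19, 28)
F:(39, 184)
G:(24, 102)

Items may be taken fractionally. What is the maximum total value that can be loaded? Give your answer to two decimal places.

Sort by value per unit weight and fill in that order.
Order: A (241/11=21.91) > D (211/21=10.05) > C (279/28=9.96) > F (184/39=4.72) > G (102/24=4.25) > B (60/37=1.62) > E (28/19=1.47)
Fill: take A (11 @ 241) → take D (21 @ 211) → take C (28 @ 279) → take 11/39 of F → 51.90; 71/71 used.
Total value = 782.90

782.90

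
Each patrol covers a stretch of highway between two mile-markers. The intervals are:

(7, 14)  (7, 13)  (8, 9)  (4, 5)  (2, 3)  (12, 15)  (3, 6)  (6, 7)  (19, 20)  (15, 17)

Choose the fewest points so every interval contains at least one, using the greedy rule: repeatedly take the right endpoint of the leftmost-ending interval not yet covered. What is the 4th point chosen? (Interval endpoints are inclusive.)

9

Sorted: [2,3] [4,5] [3,6] [6,7] [8,9] [7,13] [7,14] [12,15] [15,17] [19,20]
{[2,3]} hit by 3; {[4,5],[3,6]} hit by 5; {[6,7]} hit by 7; {[8,9],[7,13],[7,14]} hit by 9; {[12,15],[15,17]} hit by 15; {[19,20]} hit by 20.
Points: 3, 5, 7, 9, 15, 20 (6 total).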